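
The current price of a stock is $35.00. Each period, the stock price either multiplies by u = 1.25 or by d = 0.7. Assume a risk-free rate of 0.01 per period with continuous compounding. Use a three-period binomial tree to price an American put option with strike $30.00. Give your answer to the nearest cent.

Risk-neutral probability p = (e^0.01 − 0.7)/(1.25 − 0.7) = 0.3101/0.5500 = 0.5637
Terminal stock prices: S_uuu = 68.36, S_uud = 38.28, S_udd = 21.44, S_ddd = 12
Terminal payoffs (K − S): max(-38.36, 0) = 0, max(-8.281, 0) = 0, max(8.563, 0) = 8.563, max(18, 0) = 18
Node uu (S = 54.69): continuation = e^(−0.01)·[0.5637·0.0000 + 0.4363·0.0000] = 0.0000; exercise value = 0.0000 ≤ continuation, so V_uu = 0.0000
Node ud (S = 30.62): continuation = e^(−0.01)·[0.5637·0.0000 + 0.4363·8.5625] = 3.6984; exercise value = 0.0000 ≤ continuation, so V_ud = 3.6984
Node dd (S = 17.15): continuation = e^(−0.01)·[0.5637·8.5625 + 0.4363·17.9950] = 12.5515; exercise value = 12.8500 > continuation, so V_dd = 12.8500 (exercise)
Node u (S = 43.75): continuation = e^(−0.01)·[0.5637·0.0000 + 0.4363·3.6984] = 1.5975; exercise value = 0.0000 ≤ continuation, so V_u = 1.5975
Node d (S = 24.5): continuation = e^(−0.01)·[0.5637·3.6984 + 0.4363·12.8500] = 7.6145; exercise value = 5.5000 ≤ continuation, so V_d = 7.6145
Node 0 (S = 35): continuation = e^(−0.01)·[0.5637·1.5975 + 0.4363·7.6145] = 4.1805; exercise value = 0.0000 ≤ continuation, so V_0 = 4.1805

$4.18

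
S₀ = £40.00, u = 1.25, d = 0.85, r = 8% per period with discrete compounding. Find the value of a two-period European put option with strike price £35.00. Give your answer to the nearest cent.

Risk-neutral probability p = (1 + 0.08 − 0.85)/(1.25 − 0.85) = 0.2300/0.4000 = 0.5750
Terminal stock prices: S_uu = 62.5, S_ud = 42.5, S_dd = 28.9
Terminal payoffs (K − S): max(-27.5, 0) = 0, max(-7.5, 0) = 0, max(6.1, 0) = 6.1
Node u (S = 50): V_u = 1/1.08·[0.5750·0.0000 + 0.4250·0.0000] = 0.0000
Node d (S = 34): V_d = 1/1.08·[0.5750·0.0000 + 0.4250·6.1000] = 2.4005
Node 0 (S = 40): V_0 = 1/1.08·[0.5750·0.0000 + 0.4250·2.4005] = 0.9446

£0.94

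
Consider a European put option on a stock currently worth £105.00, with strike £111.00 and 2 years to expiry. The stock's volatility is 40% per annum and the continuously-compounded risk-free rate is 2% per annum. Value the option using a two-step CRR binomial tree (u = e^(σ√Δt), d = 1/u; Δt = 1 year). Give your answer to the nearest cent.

CRR parameters: u = e^(σ√Δt) = e^(0.4·√1) = 1.4918, d = 1/u = 0.6703
Per-period rate: rΔt = 0.02·1 = 0.02, so R = e^0.02 = 1.0202
Risk-neutral probability p = (e^0.02 − 0.6703)/(1.4918 − 0.6703) = 0.3499/0.8215 = 0.4259
Terminal stock prices: S_uu = 233.7, S_ud = 105, S_dd = 47.18
Terminal payoffs (K − S): max(-122.7, 0) = 0, max(6, 0) = 6, max(63.82, 0) = 63.82
Node u (S = 156.6): V_u = e^(−0.02)·[0.4259·0.0000 + 0.5741·6.0000] = 3.3764
Node d (S = 70.38): V_d = e^(−0.02)·[0.4259·6.0000 + 0.5741·63.8205] = 38.4184
Node 0 (S = 105): V_0 = e^(−0.02)·[0.4259·3.3764 + 0.5741·38.4184] = 23.0287

£23.03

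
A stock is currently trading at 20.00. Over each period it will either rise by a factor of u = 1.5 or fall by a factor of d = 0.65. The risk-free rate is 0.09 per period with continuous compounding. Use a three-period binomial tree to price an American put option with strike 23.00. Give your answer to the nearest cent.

5.30

Risk-neutral probability p = (e^0.09 − 0.65)/(1.5 − 0.65) = 0.4442/0.8500 = 0.5226
Terminal stock prices: S_uuu = 67.5, S_uud = 29.25, S_udd = 12.68, S_ddd = 5.492
Terminal payoffs (K − S): max(-44.5, 0) = 0, max(-6.25, 0) = 0, max(10.32, 0) = 10.32, max(17.51, 0) = 17.51
Node uu (S = 45): continuation = e^(−0.09)·[0.5226·0.0000 + 0.4774·0.0000] = 0.0000; exercise value = 0.0000 ≤ continuation, so V_uu = 0.0000
Node ud (S = 19.5): continuation = e^(−0.09)·[0.5226·0.0000 + 0.4774·10.3250] = 4.5053; exercise value = 3.5000 ≤ continuation, so V_ud = 4.5053
Node dd (S = 8.45): continuation = e^(−0.09)·[0.5226·10.3250 + 0.4774·17.5075] = 12.5704; exercise value = 14.5500 > continuation, so V_dd = 14.5500 (exercise)
Node u (S = 30): continuation = e^(−0.09)·[0.5226·0.0000 + 0.4774·4.5053] = 1.9659; exercise value = 0.0000 ≤ continuation, so V_u = 1.9659
Node d (S = 13): continuation = e^(−0.09)·[0.5226·4.5053 + 0.4774·14.5500] = 8.5005; exercise value = 10.0000 > continuation, so V_d = 10.0000 (exercise)
Node 0 (S = 20): continuation = e^(−0.09)·[0.5226·1.9659 + 0.4774·10.0000] = 5.3024; exercise value = 3.0000 ≤ continuation, so V_0 = 5.3024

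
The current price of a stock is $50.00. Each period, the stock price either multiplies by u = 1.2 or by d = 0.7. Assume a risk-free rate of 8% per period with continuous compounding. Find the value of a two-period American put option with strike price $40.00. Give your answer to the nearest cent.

Risk-neutral probability p = (e^0.08 − 0.7)/(1.2 − 0.7) = 0.3833/0.5000 = 0.7666
Terminal stock prices: S_uu = 72, S_ud = 42, S_dd = 24.5
Terminal payoffs (K − S): max(-32, 0) = 0, max(-2, 0) = 0, max(15.5, 0) = 15.5
Node u (S = 60): continuation = e^(−0.08)·[0.7666·0.0000 + 0.2334·0.0000] = 0.0000; exercise value = 0.0000 ≤ continuation, so V_u = 0.0000
Node d (S = 35): continuation = e^(−0.08)·[0.7666·0.0000 + 0.2334·15.5000] = 3.3399; exercise value = 5.0000 > continuation, so V_d = 5.0000 (exercise)
Node 0 (S = 50): continuation = e^(−0.08)·[0.7666·0.0000 + 0.2334·5.0000] = 1.0774; exercise value = 0.0000 ≤ continuation, so V_0 = 1.0774

$1.08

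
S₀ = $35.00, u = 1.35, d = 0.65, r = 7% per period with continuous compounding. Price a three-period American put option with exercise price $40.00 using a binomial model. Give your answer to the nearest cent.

$8.31

Risk-neutral probability p = (e^0.07 − 0.65)/(1.35 − 0.65) = 0.4225/0.7000 = 0.6036
Terminal stock prices: S_uuu = 86.11, S_uud = 41.46, S_udd = 19.96, S_ddd = 9.612
Terminal payoffs (K − S): max(-46.11, 0) = 0, max(-1.462, 0) = 0, max(20.04, 0) = 20.04, max(30.39, 0) = 30.39
Node uu (S = 63.79): continuation = e^(−0.07)·[0.6036·0.0000 + 0.3964·0.0000] = 0.0000; exercise value = 0.0000 ≤ continuation, so V_uu = 0.0000
Node ud (S = 30.71): continuation = e^(−0.07)·[0.6036·0.0000 + 0.3964·20.0369] = 7.4060; exercise value = 9.2875 > continuation, so V_ud = 9.2875 (exercise)
Node dd (S = 14.79): continuation = e^(−0.07)·[0.6036·20.0369 + 0.3964·30.3881] = 22.5083; exercise value = 25.2125 > continuation, so V_dd = 25.2125 (exercise)
Node u (S = 47.25): continuation = e^(−0.07)·[0.6036·0.0000 + 0.3964·9.2875] = 3.4328; exercise value = 0.0000 ≤ continuation, so V_u = 3.4328
Node d (S = 22.75): continuation = e^(−0.07)·[0.6036·9.2875 + 0.3964·25.2125] = 14.5458; exercise value = 17.2500 > continuation, so V_d = 17.2500 (exercise)
Node 0 (S = 35): continuation = e^(−0.07)·[0.6036·3.4328 + 0.3964·17.2500] = 8.3078; exercise value = 5.0000 ≤ continuation, so V_0 = 8.3078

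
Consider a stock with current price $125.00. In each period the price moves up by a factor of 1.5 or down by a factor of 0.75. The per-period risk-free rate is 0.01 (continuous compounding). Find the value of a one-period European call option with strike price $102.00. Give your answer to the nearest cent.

Risk-neutral probability p = (e^0.01 − 0.75)/(1.5 − 0.75) = 0.2601/0.7500 = 0.3467
Terminal stock prices: S_u = 187.5, S_d = 93.75
Terminal payoffs (S − K): max(85.5, 0) = 85.5, max(-8.25, 0) = 0
Node 0 (S = 125): V_0 = e^(−0.01)·[0.3467·85.5000 + 0.6533·0.0000] = 29.3507

$29.35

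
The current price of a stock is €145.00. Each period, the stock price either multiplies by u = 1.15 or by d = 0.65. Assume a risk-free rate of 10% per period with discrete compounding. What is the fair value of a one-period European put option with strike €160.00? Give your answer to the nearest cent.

Risk-neutral probability p = (1 + 0.1 − 0.65)/(1.15 − 0.65) = 0.4500/0.5000 = 0.9000
Terminal stock prices: S_u = 166.8, S_d = 94.25
Terminal payoffs (K − S): max(-6.75, 0) = 0, max(65.75, 0) = 65.75
Node 0 (S = 145): V_0 = 1/1.1·[0.9000·0.0000 + 0.1000·65.7500] = 5.9773

€5.98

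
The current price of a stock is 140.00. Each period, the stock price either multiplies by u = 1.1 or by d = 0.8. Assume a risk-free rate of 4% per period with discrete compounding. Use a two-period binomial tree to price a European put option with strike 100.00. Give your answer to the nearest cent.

0.38

Risk-neutral probability p = (1 + 0.04 − 0.8)/(1.1 − 0.8) = 0.2400/0.3000 = 0.8000
Terminal stock prices: S_uu = 169.4, S_ud = 123.2, S_dd = 89.6
Terminal payoffs (K − S): max(-69.4, 0) = 0, max(-23.2, 0) = 0, max(10.4, 0) = 10.4
Node u (S = 154): V_u = 1/1.04·[0.8000·0.0000 + 0.2000·0.0000] = 0.0000
Node d (S = 112): V_d = 1/1.04·[0.8000·0.0000 + 0.2000·10.4000] = 2.0000
Node 0 (S = 140): V_0 = 1/1.04·[0.8000·0.0000 + 0.2000·2.0000] = 0.3846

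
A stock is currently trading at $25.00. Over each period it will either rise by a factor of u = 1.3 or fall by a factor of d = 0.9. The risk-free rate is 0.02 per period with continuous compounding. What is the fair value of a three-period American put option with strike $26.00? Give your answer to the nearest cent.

Risk-neutral probability p = (e^0.02 − 0.9)/(1.3 − 0.9) = 0.1202/0.4000 = 0.3005
Terminal stock prices: S_uuu = 54.93, S_uud = 38.03, S_udd = 26.33, S_ddd = 18.23
Terminal payoffs (K − S): max(-28.93, 0) = 0, max(-12.03, 0) = 0, max(-0.325, 0) = 0, max(7.775, 0) = 7.775
Node uu (S = 42.25): continuation = e^(−0.02)·[0.3005·0.0000 + 0.6995·0.0000] = 0.0000; exercise value = 0.0000 ≤ continuation, so V_uu = 0.0000
Node ud (S = 29.25): continuation = e^(−0.02)·[0.3005·0.0000 + 0.6995·0.0000] = 0.0000; exercise value = 0.0000 ≤ continuation, so V_ud = 0.0000
Node dd (S = 20.25): continuation = e^(−0.02)·[0.3005·0.0000 + 0.6995·7.7750] = 5.3309; exercise value = 5.7500 > continuation, so V_dd = 5.7500 (exercise)
Node u (S = 32.5): continuation = e^(−0.02)·[0.3005·0.0000 + 0.6995·0.0000] = 0.0000; exercise value = 0.0000 ≤ continuation, so V_u = 0.0000
Node d (S = 22.5): continuation = e^(−0.02)·[0.3005·0.0000 + 0.6995·5.7500] = 3.9425; exercise value = 3.5000 ≤ continuation, so V_d = 3.9425
Node 0 (S = 25): continuation = e^(−0.02)·[0.3005·0.0000 + 0.6995·3.9425] = 2.7031; exercise value = 1.0000 ≤ continuation, so V_0 = 2.7031

$2.70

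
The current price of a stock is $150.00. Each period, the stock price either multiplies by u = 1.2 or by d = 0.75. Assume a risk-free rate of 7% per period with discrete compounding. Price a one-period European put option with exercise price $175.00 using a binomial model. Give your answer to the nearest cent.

Risk-neutral probability p = (1 + 0.07 − 0.75)/(1.2 − 0.75) = 0.3200/0.4500 = 0.7111
Terminal stock prices: S_u = 180, S_d = 112.5
Terminal payoffs (K − S): max(-5, 0) = 0, max(62.5, 0) = 62.5
Node 0 (S = 150): V_0 = 1/1.07·[0.7111·0.0000 + 0.2889·62.5000] = 16.8744

$16.87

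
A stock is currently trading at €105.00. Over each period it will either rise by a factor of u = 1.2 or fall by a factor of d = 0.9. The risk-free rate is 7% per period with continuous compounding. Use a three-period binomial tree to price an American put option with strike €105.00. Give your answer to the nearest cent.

Risk-neutral probability p = (e^0.07 − 0.9)/(1.2 − 0.9) = 0.1725/0.3000 = 0.5750
Terminal stock prices: S_uuu = 181.4, S_uud = 136.1, S_udd = 102.1, S_ddd = 76.55
Terminal payoffs (K − S): max(-76.44, 0) = 0, max(-31.08, 0) = 0, max(2.94, 0) = 2.94, max(28.45, 0) = 28.45
Node uu (S = 151.2): continuation = e^(−0.07)·[0.5750·0.0000 + 0.4250·0.0000] = 0.0000; exercise value = 0.0000 ≤ continuation, so V_uu = 0.0000
Node ud (S = 113.4): continuation = e^(−0.07)·[0.5750·0.0000 + 0.4250·2.9400] = 1.1650; exercise value = 0.0000 ≤ continuation, so V_ud = 1.1650
Node dd (S = 85.05): continuation = e^(−0.07)·[0.5750·2.9400 + 0.4250·28.4550] = 12.8514; exercise value = 19.9500 > continuation, so V_dd = 19.9500 (exercise)
Node u (S = 126): continuation = e^(−0.07)·[0.5750·0.0000 + 0.4250·1.1650] = 0.4616; exercise value = 0.0000 ≤ continuation, so V_u = 0.4616
Node d (S = 94.5): continuation = e^(−0.07)·[0.5750·1.1650 + 0.4250·19.9500] = 8.5296; exercise value = 10.5000 > continuation, so V_d = 10.5000 (exercise)
Node 0 (S = 105): continuation = e^(−0.07)·[0.5750·0.4616 + 0.4250·10.5000] = 4.4080; exercise value = 0.0000 ≤ continuation, so V_0 = 4.4080

€4.41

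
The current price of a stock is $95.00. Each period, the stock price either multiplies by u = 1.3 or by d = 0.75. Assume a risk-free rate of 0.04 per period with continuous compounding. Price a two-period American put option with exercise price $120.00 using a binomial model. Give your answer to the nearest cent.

Risk-neutral probability p = (e^0.04 − 0.75)/(1.3 − 0.75) = 0.2908/0.5500 = 0.5287
Terminal stock prices: S_uu = 160.6, S_ud = 92.62, S_dd = 53.44
Terminal payoffs (K − S): max(-40.55, 0) = 0, max(27.38, 0) = 27.38, max(66.56, 0) = 66.56
Node u (S = 123.5): continuation = e^(−0.04)·[0.5287·0.0000 + 0.4713·27.3750] = 12.3947; exercise value = 0.0000 ≤ continuation, so V_u = 12.3947
Node d (S = 71.25): continuation = e^(−0.04)·[0.5287·27.3750 + 0.4713·66.5625] = 44.0447; exercise value = 48.7500 > continuation, so V_d = 48.7500 (exercise)
Node 0 (S = 95): continuation = e^(−0.04)·[0.5287·12.3947 + 0.4713·48.7500] = 28.3695; exercise value = 25.0000 ≤ continuation, so V_0 = 28.3695

$28.37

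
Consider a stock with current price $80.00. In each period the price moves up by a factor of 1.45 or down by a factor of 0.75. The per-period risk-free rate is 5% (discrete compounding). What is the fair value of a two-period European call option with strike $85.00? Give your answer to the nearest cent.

Risk-neutral probability p = (1 + 0.05 − 0.75)/(1.45 − 0.75) = 0.3000/0.7000 = 0.4286
Terminal stock prices: S_uu = 168.2, S_ud = 87, S_dd = 45
Terminal payoffs (S − K): max(83.2, 0) = 83.2, max(2, 0) = 2, max(-40, 0) = 0
Node u (S = 116): V_u = 1/1.05·[0.4286·83.2000 + 0.5714·2.0000] = 35.0476
Node d (S = 60): V_d = 1/1.05·[0.4286·2.0000 + 0.5714·0.0000] = 0.8163
Node 0 (S = 80): V_0 = 1/1.05·[0.4286·35.0476 + 0.5714·0.8163] = 14.7494

$14.75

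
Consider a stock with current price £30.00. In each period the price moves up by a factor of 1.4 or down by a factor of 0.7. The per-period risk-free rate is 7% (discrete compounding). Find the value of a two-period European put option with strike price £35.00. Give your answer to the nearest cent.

Risk-neutral probability p = (1 + 0.07 − 0.7)/(1.4 − 0.7) = 0.3700/0.7000 = 0.5286
Terminal stock prices: S_uu = 58.8, S_ud = 29.4, S_dd = 14.7
Terminal payoffs (K − S): max(-23.8, 0) = 0, max(5.6, 0) = 5.6, max(20.3, 0) = 20.3
Node u (S = 42): V_u = 1/1.07·[0.5286·0.0000 + 0.4714·5.6000] = 2.4673
Node d (S = 21): V_d = 1/1.07·[0.5286·5.6000 + 0.4714·20.3000] = 11.7103
Node 0 (S = 30): V_0 = 1/1.07·[0.5286·2.4673 + 0.4714·11.7103] = 6.3782

£6.38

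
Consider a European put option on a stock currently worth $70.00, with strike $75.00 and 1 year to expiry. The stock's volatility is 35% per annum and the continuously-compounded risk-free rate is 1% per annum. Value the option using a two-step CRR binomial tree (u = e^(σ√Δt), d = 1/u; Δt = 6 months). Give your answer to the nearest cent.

$12.19

CRR parameters: u = e^(σ√Δt) = e^(0.35·√0.5) = 1.2808, d = 1/u = 0.7808
Per-period rate: rΔt = 0.01·0.5 = 0.005, so R = e^0.005 = 1.0050
Risk-neutral probability p = (e^0.005 − 0.7808)/(1.2808 − 0.7808) = 0.2243/0.5000 = 0.4485
Terminal stock prices: S_uu = 114.8, S_ud = 70, S_dd = 42.67
Terminal payoffs (K − S): max(-39.83, 0) = 0, max(5, 0) = 5, max(32.33, 0) = 32.33
Node u (S = 89.66): V_u = e^(−0.005)·[0.4485·0.0000 + 0.5515·5.0000] = 2.7439
Node d (S = 54.65): V_d = e^(−0.005)·[0.4485·5.0000 + 0.5515·32.3290] = 19.9727
Node 0 (S = 70): V_0 = e^(−0.005)·[0.4485·2.7439 + 0.5515·19.9727] = 12.1851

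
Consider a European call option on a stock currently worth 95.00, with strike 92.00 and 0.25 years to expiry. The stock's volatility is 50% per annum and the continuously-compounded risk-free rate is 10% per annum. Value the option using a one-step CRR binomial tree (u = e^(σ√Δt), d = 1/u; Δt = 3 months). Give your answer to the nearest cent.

CRR parameters: u = e^(σ√Δt) = e^(0.5·√0.25) = 1.2840, d = 1/u = 0.7788
Per-period rate: rΔt = 0.1·0.25 = 0.025, so R = e^0.025 = 1.0253
Risk-neutral probability p = (e^0.025 − 0.7788)/(1.2840 − 0.7788) = 0.2465/0.5052 = 0.4879
Terminal stock prices: S_u = 122, S_d = 73.99
Terminal payoffs (S − K): max(29.98, 0) = 29.98, max(-18.01, 0) = 0
Node 0 (S = 95): V_0 = e^(−0.025)·[0.4879·29.9824 + 0.5121·0.0000] = 14.2681

14.27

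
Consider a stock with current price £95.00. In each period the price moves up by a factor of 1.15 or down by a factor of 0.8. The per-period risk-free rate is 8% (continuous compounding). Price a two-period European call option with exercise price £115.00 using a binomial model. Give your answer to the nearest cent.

£5.94

Risk-neutral probability p = (e^0.08 − 0.8)/(1.15 − 0.8) = 0.2833/0.3500 = 0.8094
Terminal stock prices: S_uu = 125.6, S_ud = 87.4, S_dd = 60.8
Terminal payoffs (S − K): max(10.64, 0) = 10.64, max(-27.6, 0) = 0, max(-54.2, 0) = 0
Node u (S = 109.2): V_u = e^(−0.08)·[0.8094·10.6375 + 0.1906·0.0000] = 7.9479
Node d (S = 76): V_d = e^(−0.08)·[0.8094·0.0000 + 0.1906·0.0000] = 0.0000
Node 0 (S = 95): V_0 = e^(−0.08)·[0.8094·7.9479 + 0.1906·0.0000] = 5.9384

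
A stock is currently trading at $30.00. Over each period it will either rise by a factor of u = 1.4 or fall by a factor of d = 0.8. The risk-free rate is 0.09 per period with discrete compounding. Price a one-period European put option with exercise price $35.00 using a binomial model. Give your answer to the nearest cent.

Risk-neutral probability p = (1 + 0.09 − 0.8)/(1.4 − 0.8) = 0.2900/0.6000 = 0.4833
Terminal stock prices: S_u = 42, S_d = 24
Terminal payoffs (K − S): max(-7, 0) = 0, max(11, 0) = 11
Node 0 (S = 30): V_0 = 1/1.09·[0.4833·0.0000 + 0.5167·11.0000] = 5.2141

$5.21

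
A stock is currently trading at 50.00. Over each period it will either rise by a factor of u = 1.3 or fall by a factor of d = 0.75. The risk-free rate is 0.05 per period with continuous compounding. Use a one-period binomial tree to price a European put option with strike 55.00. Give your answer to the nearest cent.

Risk-neutral probability p = (e^0.05 − 0.75)/(1.3 − 0.75) = 0.3013/0.5500 = 0.5478
Terminal stock prices: S_u = 65, S_d = 37.5
Terminal payoffs (K − S): max(-10, 0) = 0, max(17.5, 0) = 17.5
Node 0 (S = 50): V_0 = e^(−0.05)·[0.5478·0.0000 + 0.4522·17.5000] = 7.5281

7.53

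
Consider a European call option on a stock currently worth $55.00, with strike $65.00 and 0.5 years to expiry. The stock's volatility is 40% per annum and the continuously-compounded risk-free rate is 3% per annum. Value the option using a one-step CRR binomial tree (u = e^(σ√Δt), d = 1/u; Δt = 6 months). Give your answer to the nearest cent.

$3.59

CRR parameters: u = e^(σ√Δt) = e^(0.4·√0.5) = 1.3269, d = 1/u = 0.7536
Per-period rate: rΔt = 0.03·0.5 = 0.015, so R = e^0.015 = 1.0151
Risk-neutral probability p = (e^0.015 − 0.7536)/(1.3269 − 0.7536) = 0.2615/0.5733 = 0.4561
Terminal stock prices: S_u = 72.98, S_d = 41.45
Terminal payoffs (S − K): max(7.979, 0) = 7.979, max(-23.55, 0) = 0
Node 0 (S = 55): V_0 = e^(−0.015)·[0.4561·7.9793 + 0.5439·0.0000] = 3.5853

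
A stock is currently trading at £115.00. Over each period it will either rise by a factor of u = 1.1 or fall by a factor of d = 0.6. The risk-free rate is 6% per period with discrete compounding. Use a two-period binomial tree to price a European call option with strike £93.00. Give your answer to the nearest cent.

Risk-neutral probability p = (1 + 0.06 − 0.6)/(1.1 − 0.6) = 0.4600/0.5000 = 0.9200
Terminal stock prices: S_uu = 139.2, S_ud = 75.9, S_dd = 41.4
Terminal payoffs (S − K): max(46.15, 0) = 46.15, max(-17.1, 0) = 0, max(-51.6, 0) = 0
Node u (S = 126.5): V_u = 1/1.06·[0.9200·46.1500 + 0.0800·0.0000] = 40.0547
Node d (S = 69): V_d = 1/1.06·[0.9200·0.0000 + 0.0800·0.0000] = 0.0000
Node 0 (S = 115): V_0 = 1/1.06·[0.9200·40.0547 + 0.0800·0.0000] = 34.7645

£34.76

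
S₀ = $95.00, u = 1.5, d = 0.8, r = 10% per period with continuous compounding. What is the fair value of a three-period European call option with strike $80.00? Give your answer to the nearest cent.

$39.90

Risk-neutral probability p = (e^0.1 − 0.8)/(1.5 − 0.8) = 0.3052/0.7000 = 0.4360
Terminal stock prices: S_uuu = 320.6, S_uud = 171, S_udd = 91.2, S_ddd = 48.64
Terminal payoffs (S − K): max(240.6, 0) = 240.6, max(91, 0) = 91, max(11.2, 0) = 11.2, max(-31.36, 0) = 0
Node uu (S = 213.8): V_uu = e^(−0.1)·[0.4360·240.6250 + 0.5640·91.0000] = 141.3630
Node ud (S = 114): V_ud = e^(−0.1)·[0.4360·91.0000 + 0.5640·11.2000] = 41.6130
Node dd (S = 60.8): V_dd = e^(−0.1)·[0.4360·11.2000 + 0.5640·0.0000] = 4.4181
Node u (S = 142.5): V_u = e^(−0.1)·[0.4360·141.3630 + 0.5640·41.6130] = 77.0015
Node d (S = 76): V_d = e^(−0.1)·[0.4360·41.6130 + 0.5640·4.4181] = 18.6700
Node 0 (S = 95): V_0 = e^(−0.1)·[0.4360·77.0015 + 0.5640·18.6700] = 39.9034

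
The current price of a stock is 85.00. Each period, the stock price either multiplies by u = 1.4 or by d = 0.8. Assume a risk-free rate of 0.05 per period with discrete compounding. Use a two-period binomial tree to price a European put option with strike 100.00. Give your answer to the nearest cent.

16.19

Risk-neutral probability p = (1 + 0.05 − 0.8)/(1.4 − 0.8) = 0.2500/0.6000 = 0.4167
Terminal stock prices: S_uu = 166.6, S_ud = 95.2, S_dd = 54.4
Terminal payoffs (K − S): max(-66.6, 0) = 0, max(4.8, 0) = 4.8, max(45.6, 0) = 45.6
Node u (S = 119): V_u = 1/1.05·[0.4167·0.0000 + 0.5833·4.8000] = 2.6667
Node d (S = 68): V_d = 1/1.05·[0.4167·4.8000 + 0.5833·45.6000] = 27.2381
Node 0 (S = 85): V_0 = 1/1.05·[0.4167·2.6667 + 0.5833·27.2381] = 16.1905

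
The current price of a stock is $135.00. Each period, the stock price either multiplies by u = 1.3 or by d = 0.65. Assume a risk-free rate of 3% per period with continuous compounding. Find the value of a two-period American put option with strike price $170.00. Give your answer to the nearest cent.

Risk-neutral probability p = (e^0.03 − 0.65)/(1.3 − 0.65) = 0.3805/0.6500 = 0.5853
Terminal stock prices: S_uu = 228.2, S_ud = 114.1, S_dd = 57.04
Terminal payoffs (K − S): max(-58.15, 0) = 0, max(55.92, 0) = 55.92, max(113, 0) = 113
Node u (S = 175.5): continuation = e^(−0.03)·[0.5853·0.0000 + 0.4147·55.9250] = 22.5059; exercise value = 0.0000 ≤ continuation, so V_u = 22.5059
Node d (S = 87.75): continuation = e^(−0.03)·[0.5853·55.9250 + 0.4147·112.9625] = 77.2257; exercise value = 82.2500 > continuation, so V_d = 82.2500 (exercise)
Node 0 (S = 135): continuation = e^(−0.03)·[0.5853·22.5059 + 0.4147·82.2500] = 45.8835; exercise value = 35.0000 ≤ continuation, so V_0 = 45.8835

$45.88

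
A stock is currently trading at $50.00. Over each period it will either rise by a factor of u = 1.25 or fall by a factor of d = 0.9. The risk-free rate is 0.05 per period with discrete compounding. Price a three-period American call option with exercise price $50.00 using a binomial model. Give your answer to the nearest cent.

$8.99

Risk-neutral probability p = (1 + 0.05 − 0.9)/(1.25 − 0.9) = 0.1500/0.3500 = 0.4286
Terminal stock prices: S_uuu = 97.66, S_uud = 70.31, S_udd = 50.62, S_ddd = 36.45
Terminal payoffs (S − K): max(47.66, 0) = 47.66, max(20.31, 0) = 20.31, max(0.625, 0) = 0.625, max(-13.55, 0) = 0
Node uu (S = 78.12): continuation = 1/1.05·[0.4286·47.6562 + 0.5714·20.3125] = 30.5060; exercise value = 28.1250 ≤ continuation, so V_uu = 30.5060
Node ud (S = 56.25): continuation = 1/1.05·[0.4286·20.3125 + 0.5714·0.6250] = 8.6310; exercise value = 6.2500 ≤ continuation, so V_ud = 8.6310
Node dd (S = 40.5): continuation = 1/1.05·[0.4286·0.6250 + 0.5714·0.0000] = 0.2551; exercise value = 0.0000 ≤ continuation, so V_dd = 0.2551
Node u (S = 62.5): continuation = 1/1.05·[0.4286·30.5060 + 0.5714·8.6310] = 17.1485; exercise value = 12.5000 ≤ continuation, so V_u = 17.1485
Node d (S = 45): continuation = 1/1.05·[0.4286·8.6310 + 0.5714·0.2551] = 3.6617; exercise value = 0.0000 ≤ continuation, so V_d = 3.6617
Node 0 (S = 50): continuation = 1/1.05·[0.4286·17.1485 + 0.5714·3.6617] = 8.9921; exercise value = 0.0000 ≤ continuation, so V_0 = 8.9921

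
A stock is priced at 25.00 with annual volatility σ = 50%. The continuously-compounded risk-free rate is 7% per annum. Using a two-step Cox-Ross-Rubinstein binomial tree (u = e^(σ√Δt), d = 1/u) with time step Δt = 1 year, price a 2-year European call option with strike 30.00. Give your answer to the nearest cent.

6.60

CRR parameters: u = e^(σ√Δt) = e^(0.5·√1) = 1.6487, d = 1/u = 0.6065
Per-period rate: rΔt = 0.07·1 = 0.07, so R = e^0.07 = 1.0725
Risk-neutral probability p = (e^0.07 − 0.6065)/(1.6487 − 0.6065) = 0.4660/1.0422 = 0.4471
Terminal stock prices: S_uu = 67.96, S_ud = 25, S_dd = 9.197
Terminal payoffs (S − K): max(37.96, 0) = 37.96, max(-5, 0) = 0, max(-20.8, 0) = 0
Node u (S = 41.22): V_u = e^(−0.07)·[0.4471·37.9570 + 0.5529·0.0000] = 15.8238
Node d (S = 15.16): V_d = e^(−0.07)·[0.4471·0.0000 + 0.5529·0.0000] = 0.0000
Node 0 (S = 25): V_0 = e^(−0.07)·[0.4471·15.8238 + 0.5529·0.0000] = 6.5967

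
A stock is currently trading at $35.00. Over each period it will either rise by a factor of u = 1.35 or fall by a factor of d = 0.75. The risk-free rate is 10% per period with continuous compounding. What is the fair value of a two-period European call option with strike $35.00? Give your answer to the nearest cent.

Risk-neutral probability p = (e^0.1 − 0.75)/(1.35 − 0.75) = 0.3552/0.6000 = 0.5920
Terminal stock prices: S_uu = 63.79, S_ud = 35.44, S_dd = 19.69
Terminal payoffs (S − K): max(28.79, 0) = 28.79, max(0.4375, 0) = 0.4375, max(-15.31, 0) = 0
Node u (S = 47.25): V_u = e^(−0.1)·[0.5920·28.7875 + 0.4080·0.4375] = 15.5807
Node d (S = 26.25): V_d = e^(−0.1)·[0.5920·0.4375 + 0.4080·0.0000] = 0.2343
Node 0 (S = 35): V_0 = e^(−0.1)·[0.5920·15.5807 + 0.4080·0.2343] = 8.4318

$8.43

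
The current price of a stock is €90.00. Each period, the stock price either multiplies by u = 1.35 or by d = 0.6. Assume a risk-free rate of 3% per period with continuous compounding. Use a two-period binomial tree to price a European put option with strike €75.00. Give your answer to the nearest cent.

€8.25

Risk-neutral probability p = (e^0.03 − 0.6)/(1.35 − 0.6) = 0.4305/0.7500 = 0.5739
Terminal stock prices: S_uu = 164, S_ud = 72.9, S_dd = 32.4
Terminal payoffs (K − S): max(-89.03, 0) = 0, max(2.1, 0) = 2.1, max(42.6, 0) = 42.6
Node u (S = 121.5): V_u = e^(−0.03)·[0.5739·0.0000 + 0.4261·2.1000] = 0.8683
Node d (S = 54): V_d = e^(−0.03)·[0.5739·2.1000 + 0.4261·42.6000] = 18.7834
Node 0 (S = 90): V_0 = e^(−0.03)·[0.5739·0.8683 + 0.4261·18.7834] = 8.2500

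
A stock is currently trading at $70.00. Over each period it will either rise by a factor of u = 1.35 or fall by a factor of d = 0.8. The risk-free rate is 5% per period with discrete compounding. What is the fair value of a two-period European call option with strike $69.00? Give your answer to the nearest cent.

Risk-neutral probability p = (1 + 0.05 − 0.8)/(1.35 − 0.8) = 0.2500/0.5500 = 0.4545
Terminal stock prices: S_uu = 127.6, S_ud = 75.6, S_dd = 44.8
Terminal payoffs (S − K): max(58.58, 0) = 58.58, max(6.6, 0) = 6.6, max(-24.2, 0) = 0
Node u (S = 94.5): V_u = 1/1.05·[0.4545·58.5750 + 0.5455·6.6000] = 28.7857
Node d (S = 56): V_d = 1/1.05·[0.4545·6.6000 + 0.5455·0.0000] = 2.8571
Node 0 (S = 70): V_0 = 1/1.05·[0.4545·28.7857 + 0.5455·2.8571] = 13.9456

$13.95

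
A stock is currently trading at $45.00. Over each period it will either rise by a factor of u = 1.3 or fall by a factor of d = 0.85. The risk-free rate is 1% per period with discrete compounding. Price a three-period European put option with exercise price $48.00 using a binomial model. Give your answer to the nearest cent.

$7.76

Risk-neutral probability p = (1 + 0.01 − 0.85)/(1.3 − 0.85) = 0.1600/0.4500 = 0.3556
Terminal stock prices: S_uuu = 98.87, S_uud = 64.64, S_udd = 42.27, S_ddd = 27.64
Terminal payoffs (K − S): max(-50.87, 0) = 0, max(-16.64, 0) = 0, max(5.734, 0) = 5.734, max(20.36, 0) = 20.36
Node uu (S = 76.05): V_uu = 1/1.01·[0.3556·0.0000 + 0.6444·0.0000] = 0.0000
Node ud (S = 49.73): V_ud = 1/1.01·[0.3556·0.0000 + 0.6444·5.7338] = 3.6585
Node dd (S = 32.51): V_dd = 1/1.01·[0.3556·5.7338 + 0.6444·20.3644] = 15.0123
Node u (S = 58.5): V_u = 1/1.01·[0.3556·0.0000 + 0.6444·3.6585] = 2.3344
Node d (S = 38.25): V_d = 1/1.01·[0.3556·3.6585 + 0.6444·15.0123] = 10.8667
Node 0 (S = 45): V_0 = 1/1.01·[0.3556·2.3344 + 0.6444·10.8667] = 7.7554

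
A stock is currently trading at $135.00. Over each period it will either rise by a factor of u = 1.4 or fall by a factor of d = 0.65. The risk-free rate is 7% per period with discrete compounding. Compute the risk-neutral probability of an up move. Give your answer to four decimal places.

Risk-neutral probability p = (1 + 0.07 − 0.65)/(1.4 − 0.65) = 0.4200/0.7500 = 0.5600

p = 0.5600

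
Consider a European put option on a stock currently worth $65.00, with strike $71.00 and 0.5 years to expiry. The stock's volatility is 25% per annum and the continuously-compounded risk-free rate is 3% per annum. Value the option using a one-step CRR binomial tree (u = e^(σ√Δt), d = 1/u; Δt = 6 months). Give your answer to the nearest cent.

CRR parameters: u = e^(σ√Δt) = e^(0.25·√0.5) = 1.1934, d = 1/u = 0.8380
Per-period rate: rΔt = 0.03·0.5 = 0.015, so R = e^0.015 = 1.0151
Risk-neutral probability p = (e^0.015 − 0.8380)/(1.1934 − 0.8380) = 0.1771/0.3554 = 0.4984
Terminal stock prices: S_u = 77.57, S_d = 54.47
Terminal payoffs (K − S): max(-6.569, 0) = 0, max(16.53, 0) = 16.53
Node 0 (S = 65): V_0 = e^(−0.015)·[0.4984·0.0000 + 0.5016·16.5322] = 8.1683

$8.17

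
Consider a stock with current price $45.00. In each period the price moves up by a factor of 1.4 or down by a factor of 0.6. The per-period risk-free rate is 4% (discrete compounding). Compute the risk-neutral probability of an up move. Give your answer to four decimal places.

p = 0.5500

Risk-neutral probability p = (1 + 0.04 − 0.6)/(1.4 − 0.6) = 0.4400/0.8000 = 0.5500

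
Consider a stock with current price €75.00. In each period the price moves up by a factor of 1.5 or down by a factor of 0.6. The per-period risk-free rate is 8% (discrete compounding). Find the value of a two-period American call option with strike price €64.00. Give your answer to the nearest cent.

Risk-neutral probability p = (1 + 0.08 − 0.6)/(1.5 − 0.6) = 0.4800/0.9000 = 0.5333
Terminal stock prices: S_uu = 168.8, S_ud = 67.5, S_dd = 27
Terminal payoffs (S − K): max(104.8, 0) = 104.8, max(3.5, 0) = 3.5, max(-37, 0) = 0
Node u (S = 112.5): continuation = 1/1.08·[0.5333·104.7500 + 0.4667·3.5000] = 53.2407; exercise value = 48.5000 ≤ continuation, so V_u = 53.2407
Node d (S = 45): continuation = 1/1.08·[0.5333·3.5000 + 0.4667·0.0000] = 1.7284; exercise value = 0.0000 ≤ continuation, so V_d = 1.7284
Node 0 (S = 75): continuation = 1/1.08·[0.5333·53.2407 + 0.4667·1.7284] = 27.0386; exercise value = 11.0000 ≤ continuation, so V_0 = 27.0386

€27.04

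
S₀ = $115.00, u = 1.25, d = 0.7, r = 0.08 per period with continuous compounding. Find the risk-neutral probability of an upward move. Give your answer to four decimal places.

Risk-neutral probability p = (e^0.08 − 0.7)/(1.25 − 0.7) = 0.3833/0.5500 = 0.6969

p = 0.6969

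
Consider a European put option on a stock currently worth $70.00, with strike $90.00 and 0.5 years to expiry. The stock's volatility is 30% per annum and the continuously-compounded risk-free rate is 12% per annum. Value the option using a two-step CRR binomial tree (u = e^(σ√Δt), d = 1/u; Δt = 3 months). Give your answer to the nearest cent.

$16.10

CRR parameters: u = e^(σ√Δt) = e^(0.3·√0.25) = 1.1618, d = 1/u = 0.8607
Per-period rate: rΔt = 0.12·0.25 = 0.03, so R = e^0.03 = 1.0305
Risk-neutral probability p = (e^0.03 − 0.8607)/(1.1618 − 0.8607) = 0.1697/0.3011 = 0.5637
Terminal stock prices: S_uu = 94.49, S_ud = 70, S_dd = 51.86
Terminal payoffs (K − S): max(-4.49, 0) = 0, max(20, 0) = 20, max(38.14, 0) = 38.14
Node u (S = 81.33): V_u = e^(−0.03)·[0.5637·0.0000 + 0.4363·20.0000] = 8.4680
Node d (S = 60.25): V_d = e^(−0.03)·[0.5637·20.0000 + 0.4363·38.1427] = 27.0905
Node 0 (S = 70): V_0 = e^(−0.03)·[0.5637·8.4680 + 0.4363·27.0905] = 16.1025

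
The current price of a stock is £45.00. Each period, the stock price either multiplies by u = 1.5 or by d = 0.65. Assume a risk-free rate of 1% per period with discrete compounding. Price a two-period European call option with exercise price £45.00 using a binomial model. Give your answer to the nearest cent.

Risk-neutral probability p = (1 + 0.01 − 0.65)/(1.5 − 0.65) = 0.3600/0.8500 = 0.4235
Terminal stock prices: S_uu = 101.2, S_ud = 43.88, S_dd = 19.01
Terminal payoffs (S − K): max(56.25, 0) = 56.25, max(-1.125, 0) = 0, max(-25.99, 0) = 0
Node u (S = 67.5): V_u = 1/1.01·[0.4235·56.2500 + 0.5765·0.0000] = 23.5877
Node d (S = 29.25): V_d = 1/1.01·[0.4235·0.0000 + 0.5765·0.0000] = 0.0000
Node 0 (S = 45): V_0 = 1/1.01·[0.4235·23.5877 + 0.5765·0.0000] = 9.8912

£9.89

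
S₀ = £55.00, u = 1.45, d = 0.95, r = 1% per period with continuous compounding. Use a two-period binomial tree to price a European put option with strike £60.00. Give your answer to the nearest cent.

Risk-neutral probability p = (e^0.01 − 0.95)/(1.45 − 0.95) = 0.0601/0.5000 = 0.1201
Terminal stock prices: S_uu = 115.6, S_ud = 75.76, S_dd = 49.64
Terminal payoffs (K − S): max(-55.64, 0) = 0, max(-15.76, 0) = 0, max(10.36, 0) = 10.36
Node u (S = 79.75): V_u = e^(−0.01)·[0.1201·0.0000 + 0.8799·0.0000] = 0.0000
Node d (S = 52.25): V_d = e^(−0.01)·[0.1201·0.0000 + 0.8799·10.3625] = 9.0272
Node 0 (S = 55): V_0 = e^(−0.01)·[0.1201·0.0000 + 0.8799·9.0272] = 7.8640

£7.86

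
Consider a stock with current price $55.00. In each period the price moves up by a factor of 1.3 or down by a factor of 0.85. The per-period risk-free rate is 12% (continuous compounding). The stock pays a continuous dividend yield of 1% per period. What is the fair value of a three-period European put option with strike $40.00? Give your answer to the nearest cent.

$0.30

Per-period risk-free factor R = e^0.12 = 1.1275; dividend-adjusted growth = e^(0.12−0.01) = 1.1163.
Risk-neutral probability p = (1.1163 − 0.85)/(1.3 − 0.85) = 0.2663/0.4500 = 0.5917
Terminal stock prices: S_uuu = 120.8, S_uud = 79.01, S_udd = 51.66, S_ddd = 33.78
Terminal payoffs (K − S): max(-80.84, 0) = 0, max(-39.01, 0) = 0, max(-11.66, 0) = 0, max(6.223, 0) = 6.223
Node uu (S = 92.95): V_uu = e^(−0.12)·[0.5917·0.0000 + 0.4083·0.0000] = 0.0000
Node ud (S = 60.77): V_ud = e^(−0.12)·[0.5917·0.0000 + 0.4083·0.0000] = 0.0000
Node dd (S = 39.74): V_dd = e^(−0.12)·[0.5917·0.0000 + 0.4083·6.2231] = 2.2534
Node u (S = 71.5): V_u = e^(−0.12)·[0.5917·0.0000 + 0.4083·0.0000] = 0.0000
Node d (S = 46.75): V_d = e^(−0.12)·[0.5917·0.0000 + 0.4083·2.2534] = 0.8160
Node 0 (S = 55): V_0 = e^(−0.12)·[0.5917·0.0000 + 0.4083·0.8160] = 0.2955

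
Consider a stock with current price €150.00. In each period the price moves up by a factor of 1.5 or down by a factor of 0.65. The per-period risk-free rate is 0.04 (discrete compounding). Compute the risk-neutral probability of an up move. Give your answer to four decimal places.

Risk-neutral probability p = (1 + 0.04 − 0.65)/(1.5 − 0.65) = 0.3900/0.8500 = 0.4588

p = 0.4588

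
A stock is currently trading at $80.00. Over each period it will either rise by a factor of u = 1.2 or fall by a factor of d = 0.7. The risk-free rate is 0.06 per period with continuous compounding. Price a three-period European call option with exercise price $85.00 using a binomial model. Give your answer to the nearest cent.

$16.85

Risk-neutral probability p = (e^0.06 − 0.7)/(1.2 − 0.7) = 0.3618/0.5000 = 0.7237
Terminal stock prices: S_uuu = 138.2, S_uud = 80.64, S_udd = 47.04, S_ddd = 27.44
Terminal payoffs (S − K): max(53.24, 0) = 53.24, max(-4.36, 0) = 0, max(-37.96, 0) = 0, max(-57.56, 0) = 0
Node uu (S = 115.2): V_uu = e^(−0.06)·[0.7237·53.2400 + 0.2763·0.0000] = 36.2846
Node ud (S = 67.2): V_ud = e^(−0.06)·[0.7237·0.0000 + 0.2763·0.0000] = 0.0000
Node dd (S = 39.2): V_dd = e^(−0.06)·[0.7237·0.0000 + 0.2763·0.0000] = 0.0000
Node u (S = 96): V_u = e^(−0.06)·[0.7237·36.2846 + 0.2763·0.0000] = 24.7291
Node d (S = 56): V_d = e^(−0.06)·[0.7237·0.0000 + 0.2763·0.0000] = 0.0000
Node 0 (S = 80): V_0 = e^(−0.06)·[0.7237·24.7291 + 0.2763·0.0000] = 16.8536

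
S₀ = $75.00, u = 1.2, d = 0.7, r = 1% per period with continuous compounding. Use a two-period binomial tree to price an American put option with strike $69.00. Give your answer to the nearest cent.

Risk-neutral probability p = (e^0.01 − 0.7)/(1.2 − 0.7) = 0.3101/0.5000 = 0.6201
Terminal stock prices: S_uu = 108, S_ud = 63, S_dd = 36.75
Terminal payoffs (K − S): max(-39, 0) = 0, max(6, 0) = 6, max(32.25, 0) = 32.25
Node u (S = 90): continuation = e^(−0.01)·[0.6201·0.0000 + 0.3799·6.0000] = 2.2567; exercise value = 0.0000 ≤ continuation, so V_u = 2.2567
Node d (S = 52.5): continuation = e^(−0.01)·[0.6201·6.0000 + 0.3799·32.2500] = 15.8134; exercise value = 16.5000 > continuation, so V_d = 16.5000 (exercise)
Node 0 (S = 75): continuation = e^(−0.01)·[0.6201·2.2567 + 0.3799·16.5000] = 7.5914; exercise value = 0.0000 ≤ continuation, so V_0 = 7.5914

$7.59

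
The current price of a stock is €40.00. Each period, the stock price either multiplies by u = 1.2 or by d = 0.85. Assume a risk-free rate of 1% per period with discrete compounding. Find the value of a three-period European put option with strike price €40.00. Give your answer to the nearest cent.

Risk-neutral probability p = (1 + 0.01 − 0.85)/(1.2 − 0.85) = 0.1600/0.3500 = 0.4571
Terminal stock prices: S_uuu = 69.12, S_uud = 48.96, S_udd = 34.68, S_ddd = 24.56
Terminal payoffs (K − S): max(-29.12, 0) = 0, max(-8.96, 0) = 0, max(5.32, 0) = 5.32, max(15.44, 0) = 15.44
Node uu (S = 57.6): V_uu = 1/1.01·[0.4571·0.0000 + 0.5429·0.0000] = 0.0000
Node ud (S = 40.8): V_ud = 1/1.01·[0.4571·0.0000 + 0.5429·5.3200] = 2.8594
Node dd (S = 28.9): V_dd = 1/1.01·[0.4571·5.3200 + 0.5429·15.4350] = 10.7040
Node u (S = 48): V_u = 1/1.01·[0.4571·0.0000 + 0.5429·2.8594] = 1.5369
Node d (S = 34): V_d = 1/1.01·[0.4571·2.8594 + 0.5429·10.7040] = 7.0474
Node 0 (S = 40): V_0 = 1/1.01·[0.4571·1.5369 + 0.5429·7.0474] = 4.4835

€4.48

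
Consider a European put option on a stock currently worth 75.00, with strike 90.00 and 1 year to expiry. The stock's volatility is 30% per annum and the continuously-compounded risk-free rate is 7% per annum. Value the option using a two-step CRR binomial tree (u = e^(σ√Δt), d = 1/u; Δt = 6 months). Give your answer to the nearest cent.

CRR parameters: u = e^(σ√Δt) = e^(0.3·√0.5) = 1.2363, d = 1/u = 0.8089
Per-period rate: rΔt = 0.07·0.5 = 0.035, so R = e^0.035 = 1.0356
Risk-neutral probability p = (e^0.035 − 0.8089)/(1.2363 − 0.8089) = 0.2268/0.4275 = 0.5305
Terminal stock prices: S_uu = 114.6, S_ud = 75, S_dd = 49.07
Terminal payoffs (K − S): max(-24.63, 0) = 0, max(15, 0) = 15, max(40.93, 0) = 40.93
Node u (S = 92.72): V_u = e^(−0.035)·[0.5305·0.0000 + 0.4695·15.0000] = 6.8003
Node d (S = 60.66): V_d = e^(−0.035)·[0.5305·15.0000 + 0.4695·40.9312] = 26.2401
Node 0 (S = 75): V_0 = e^(−0.035)·[0.5305·6.8003 + 0.4695·26.2401] = 15.3796

15.38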